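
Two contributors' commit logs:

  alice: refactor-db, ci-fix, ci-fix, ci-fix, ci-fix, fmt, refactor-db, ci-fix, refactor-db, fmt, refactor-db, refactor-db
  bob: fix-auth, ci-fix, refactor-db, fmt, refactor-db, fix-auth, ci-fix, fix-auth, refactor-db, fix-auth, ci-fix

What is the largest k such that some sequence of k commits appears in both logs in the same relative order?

5

Taking refactor-db at alice[1]=bob[3], then fmt at alice[6]=bob[4], then refactor-db at alice[7]=bob[5], then ci-fix at alice[8]=bob[7], then refactor-db at alice[9]=bob[9] gives a common subsequence of length 5, and the DP table's final entry dp[12][11] is also 5, so no common subsequence is longer.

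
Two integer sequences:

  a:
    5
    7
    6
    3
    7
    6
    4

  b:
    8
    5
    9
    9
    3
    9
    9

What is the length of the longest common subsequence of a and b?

Taking 5 (a #1, b #2); then 3 (a #4, b #5) gives a common subsequence of length 2. Since dp[7][7] = 2, nothing longer is possible.

2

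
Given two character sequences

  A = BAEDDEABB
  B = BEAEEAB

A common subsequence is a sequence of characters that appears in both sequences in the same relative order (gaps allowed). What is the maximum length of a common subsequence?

6

Taking B [1,1], then A [2,3], then E [3,4], then E [6,5], then A [7,6], then B [9,7] gives a common subsequence of length 6, and the DP table's final entry dp[9][7] is also 6, so no common subsequence is longer.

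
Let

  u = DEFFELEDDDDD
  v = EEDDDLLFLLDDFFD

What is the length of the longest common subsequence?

Match E [2,1]; then E [5,2]; then D [8,4]; then D [9,5]; then D [10,11]; then D [11,12]; then D [12,15] — 7 characters in the same relative order in both, and the DP table's final entry dp[12][15] is also 7, so no common subsequence is longer.

7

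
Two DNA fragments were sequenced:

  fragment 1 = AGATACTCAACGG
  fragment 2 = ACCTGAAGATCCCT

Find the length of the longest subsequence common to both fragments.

7

Pick A [1,7], then G [2,8], then A [3,9], then T [4,10], then C [6,11], then C [8,12], then C [11,13]; all 7 bases appear in both, in order. The LCS DP gives dp[13][14] = 7, so this is optimal.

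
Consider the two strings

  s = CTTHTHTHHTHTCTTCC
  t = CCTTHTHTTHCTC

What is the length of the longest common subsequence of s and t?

Taking C (s #1, t #2), T (s #2, t #3), T (s #3, t #4), H (s #4, t #5), T (s #5, t #6), H (s #6, t #7), T (s #7, t #8), T (s #10, t #9), H (s #11, t #10), C (s #13, t #11), T (s #15, t #12), C (s #17, t #13) gives a common subsequence of length 12. Since dp[17][13] = 12, nothing longer is possible.

12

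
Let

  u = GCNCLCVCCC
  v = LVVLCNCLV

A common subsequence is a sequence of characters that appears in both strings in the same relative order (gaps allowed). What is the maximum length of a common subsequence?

Match C [2,5] → N [3,6] → C [4,7] → L [5,8] → V [7,9] — 5 characters in the same relative order in both. Since dp[10][9] = 5, nothing longer is possible.

5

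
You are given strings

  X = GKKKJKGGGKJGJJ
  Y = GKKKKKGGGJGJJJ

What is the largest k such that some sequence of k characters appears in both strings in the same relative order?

Pick G [1,1]; then K [2,3]; then K [3,4]; then K [4,5]; then K [6,6]; then G [7,7]; then G [8,8]; then G [9,9]; then J [11,10]; then G [12,11]; then J [13,13]; then J [14,14]; all 12 characters appear in both, in order, and the DP table's final entry dp[14][14] is also 12, so no common subsequence is longer.

12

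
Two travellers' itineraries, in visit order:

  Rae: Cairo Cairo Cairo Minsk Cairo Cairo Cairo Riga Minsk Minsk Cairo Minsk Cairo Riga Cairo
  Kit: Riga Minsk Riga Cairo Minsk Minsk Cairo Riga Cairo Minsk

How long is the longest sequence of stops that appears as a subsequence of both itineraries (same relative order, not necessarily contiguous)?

Pick Minsk [4,2]; then Cairo [7,4]; then Minsk [10,5]; then Minsk [12,6]; then Cairo [13,7]; then Riga [14,8]; then Cairo [15,9]; all 7 stops appear in both, in order, and the DP table's final entry dp[15][10] is also 7, so no common subsequence is longer.

7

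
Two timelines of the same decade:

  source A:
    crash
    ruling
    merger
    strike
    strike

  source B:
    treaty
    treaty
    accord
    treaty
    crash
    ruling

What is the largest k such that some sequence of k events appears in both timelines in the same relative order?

2

Pick crash [1,5]; then ruling [2,6]; all 2 events appear in both, in order. The LCS DP gives dp[5][6] = 2, so this is optimal.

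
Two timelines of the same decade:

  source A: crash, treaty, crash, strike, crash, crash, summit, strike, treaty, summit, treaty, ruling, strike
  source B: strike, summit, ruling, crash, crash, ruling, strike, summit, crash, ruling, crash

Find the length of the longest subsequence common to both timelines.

6

Pick strike at source A[4]=source B[1], then crash at source A[5]=source B[4], then crash at source A[6]=source B[5], then strike at source A[8]=source B[7], then summit at source A[10]=source B[8], then ruling at source A[12]=source B[10]; all 6 events appear in both, in order. Since dp[13][11] = 6, nothing longer is possible.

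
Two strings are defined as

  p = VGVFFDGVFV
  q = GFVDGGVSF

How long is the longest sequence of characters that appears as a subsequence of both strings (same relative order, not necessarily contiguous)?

Taking G [2,1], V [3,3], D [6,4], G [7,6], V [8,7], F [9,9] gives a common subsequence of length 6, and the DP table's final entry dp[10][9] is also 6, so no common subsequence is longer.

6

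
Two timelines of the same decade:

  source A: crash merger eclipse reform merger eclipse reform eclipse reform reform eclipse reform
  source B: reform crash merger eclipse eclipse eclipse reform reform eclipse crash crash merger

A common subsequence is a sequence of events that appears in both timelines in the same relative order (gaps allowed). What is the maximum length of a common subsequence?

8

Pick crash (source A #1, source B #2), merger (source A #2, source B #3), eclipse (source A #3, source B #4), eclipse (source A #6, source B #5), eclipse (source A #8, source B #6), reform (source A #9, source B #7), reform (source A #10, source B #8), eclipse (source A #11, source B #9); all 8 events appear in both, in order. The LCS DP gives dp[12][12] = 8, so this is optimal.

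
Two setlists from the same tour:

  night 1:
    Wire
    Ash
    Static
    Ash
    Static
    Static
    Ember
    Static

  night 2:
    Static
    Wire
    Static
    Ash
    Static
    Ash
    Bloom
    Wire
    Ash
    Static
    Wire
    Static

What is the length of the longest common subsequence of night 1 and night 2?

Pick Wire at night 1[1]=night 2[2], then Ash at night 1[2]=night 2[4], then Static at night 1[3]=night 2[5], then Ash at night 1[4]=night 2[9], then Static at night 1[5]=night 2[10], then Static at night 1[8]=night 2[12]; all 6 songs appear in both, in order. Since dp[8][12] = 6, nothing longer is possible.

6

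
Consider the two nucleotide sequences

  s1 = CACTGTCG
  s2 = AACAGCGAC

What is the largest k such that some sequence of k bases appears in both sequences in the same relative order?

Let dp[i][j] be the LCS length of the first i bases of s1 and the first j bases of s2. dp[i][j] = dp[i-1][j-1]+1 when the i-th and j-th bases match, else max(dp[i-1][j], dp[i][j-1]).
    ·  A  A  C  A  G  C  G  A  C
 ·  0  0  0  0  0  0  0  0  0  0
 C  0  0  0  1  1  1  1  1  1  1
 A  0  1  1  1  2  2  2  2  2  2
 C  0  1  1  2  2  2  3  3  3  3
 T  0  1  1  2  2  2  3  3  3  3
 G  0  1  1  2  2  3  3  4  4  4
 T  0  1  1  2  2  3  3  4  4  4
 C  0  1  1  2  2  3  4  4  4  5
 G  0  1  1  2  2  3  4  5  5  5
dp[8][9] = 5. One LCS (by backtracking along matches): CACGC.

5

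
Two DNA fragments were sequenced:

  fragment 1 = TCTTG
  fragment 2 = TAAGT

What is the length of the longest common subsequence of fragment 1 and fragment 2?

Let dp[i][j] be the LCS length of the first i bases of fragment 1 and the first j bases of fragment 2. dp[i][j] = dp[i-1][j-1]+1 when the i-th and j-th bases match, else max(dp[i-1][j], dp[i][j-1]).
    ·  T  A  A  G  T
 ·  0  0  0  0  0  0
 T  0  1  1  1  1  1
 C  0  1  1  1  1  1
 T  0  1  1  1  1  2
 T  0  1  1  1  1  2
 G  0  1  1  1  2  2
dp[5][5] = 2. One LCS (by backtracking along matches): TT.

2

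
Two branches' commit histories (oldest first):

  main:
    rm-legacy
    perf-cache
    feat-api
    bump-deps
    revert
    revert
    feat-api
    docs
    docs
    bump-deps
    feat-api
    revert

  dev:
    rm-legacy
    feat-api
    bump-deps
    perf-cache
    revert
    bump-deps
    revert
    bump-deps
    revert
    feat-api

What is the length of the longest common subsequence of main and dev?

7

Match rm-legacy [1,1]; then feat-api [3,2]; then bump-deps [4,3]; then revert [5,5]; then revert [6,7]; then bump-deps [10,8]; then feat-api [11,10] — 7 commits in the same relative order in both, and the DP table's final entry dp[12][10] is also 7, so no common subsequence is longer.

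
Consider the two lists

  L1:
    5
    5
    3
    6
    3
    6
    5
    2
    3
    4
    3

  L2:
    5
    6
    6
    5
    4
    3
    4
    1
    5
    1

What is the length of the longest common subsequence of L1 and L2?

6

Let dp[i][j] be the LCS length of the first i values of L1 and the first j values of L2. dp[i][j] = dp[i-1][j-1]+1 when the i-th and j-th values match, else max(dp[i-1][j], dp[i][j-1]).
    ·  5  6  6  5  4  3  4  1  5  1
 ·  0  0  0  0  0  0  0  0  0  0  0
 5  0  1  1  1  1  1  1  1  1  1  1
 5  0  1  1  1  2  2  2  2  2  2  2
 3  0  1  1  1  2  2  3  3  3  3  3
 6  0  1  2  2  2  2  3  3  3  3  3
 3  0  1  2  2  2  2  3  3  3  3  3
 6  0  1  2  3  3  3  3  3  3  3  3
 5  0  1  2  3  4  4  4  4  4  4  4
 2  0  1  2  3  4  4  4  4  4  4  4
 3  0  1  2  3  4  4  5  5  5  5  5
 4  0  1  2  3  4  5  5  6  6  6  6
 3  0  1  2  3  4  5  6  6  6  6  6
dp[11][10] = 6. One LCS (by backtracking along matches): 5, 6, 6, 5, 3, 4.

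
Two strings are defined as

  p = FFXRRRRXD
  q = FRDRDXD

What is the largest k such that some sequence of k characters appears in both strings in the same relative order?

Taking F [2,1], then R [4,2], then R [5,4], then X [8,6], then D [9,7] gives a common subsequence of length 5. The LCS DP gives dp[9][7] = 5, so this is optimal.

5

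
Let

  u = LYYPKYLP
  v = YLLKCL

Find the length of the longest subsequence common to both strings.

Pick L at u[1]=v[3], K at u[5]=v[4], L at u[7]=v[6]; all 3 characters appear in both, in order. dp[8][6] = 3 confirms this is the maximum.

3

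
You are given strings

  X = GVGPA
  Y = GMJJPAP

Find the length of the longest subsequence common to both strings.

Pick G at X[1]=Y[1] → P at X[4]=Y[5] → A at X[5]=Y[6]; all 3 characters appear in both, in order. The LCS DP gives dp[5][7] = 3, so this is optimal.

3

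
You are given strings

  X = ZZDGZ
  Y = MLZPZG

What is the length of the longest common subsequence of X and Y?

3

Let dp[i][j] be the LCS length of the first i characters of X and the first j characters of Y. dp[i][j] = dp[i-1][j-1]+1 when the i-th and j-th characters match, else max(dp[i-1][j], dp[i][j-1]).
    ·  M  L  Z  P  Z  G
 ·  0  0  0  0  0  0  0
 Z  0  0  0  1  1  1  1
 Z  0  0  0  1  1  2  2
 D  0  0  0  1  1  2  2
 G  0  0  0  1  1  2  3
 Z  0  0  0  1  1  2  3
dp[5][6] = 3. One LCS (by backtracking along matches): ZZG.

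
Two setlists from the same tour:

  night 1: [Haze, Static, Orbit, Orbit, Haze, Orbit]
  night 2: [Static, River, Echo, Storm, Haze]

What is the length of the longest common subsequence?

Taking Static [2,1]; then Haze [5,5] gives a common subsequence of length 2, and the DP table's final entry dp[6][5] is also 2, so no common subsequence is longer.

2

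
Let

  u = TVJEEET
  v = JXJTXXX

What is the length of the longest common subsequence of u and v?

Let dp[i][j] be the LCS length of the first i characters of u and the first j characters of v. dp[i][j] = dp[i-1][j-1]+1 when the i-th and j-th characters match, else max(dp[i-1][j], dp[i][j-1]).
    ·  J  X  J  T  X  X  X
 ·  0  0  0  0  0  0  0  0
 T  0  0  0  0  1  1  1  1
 V  0  0  0  0  1  1  1  1
 J  0  1  1  1  1  1  1  1
 E  0  1  1  1  1  1  1  1
 E  0  1  1  1  1  1  1  1
 E  0  1  1  1  1  1  1  1
 T  0  1  1  1  2  2  2  2
dp[7][7] = 2. One LCS (by backtracking along matches): JT.

2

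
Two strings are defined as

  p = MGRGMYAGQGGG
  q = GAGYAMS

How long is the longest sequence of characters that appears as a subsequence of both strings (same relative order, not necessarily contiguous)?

Let dp[i][j] be the LCS length of the first i characters of p and the first j characters of q. dp[i][j] = dp[i-1][j-1]+1 when the i-th and j-th characters match, else max(dp[i-1][j], dp[i][j-1]).
    ·  G  A  G  Y  A  M  S
 ·  0  0  0  0  0  0  0  0
 M  0  0  0  0  0  0  1  1
 G  0  1  1  1  1  1  1  1
 R  0  1  1  1  1  1  1  1
 G  0  1  1  2  2  2  2  2
 M  0  1  1  2  2  2  3  3
 Y  0  1  1  2  3  3  3  3
 A  0  1  2  2  3  4  4  4
 G  0  1  2  3  3  4  4  4
 Q  0  1  2  3  3  4  4  4
 G  0  1  2  3  3  4  4  4
 G  0  1  2  3  3  4  4  4
 G  0  1  2  3  3  4  4  4
dp[12][7] = 4. One LCS (by backtracking along matches): GGYA.

4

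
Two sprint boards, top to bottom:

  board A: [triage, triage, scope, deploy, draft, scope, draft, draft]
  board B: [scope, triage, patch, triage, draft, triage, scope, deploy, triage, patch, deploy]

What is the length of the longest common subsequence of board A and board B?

4

Taking triage [1,4], then triage [2,6], then scope [3,7], then deploy [4,11] gives a common subsequence of length 4, and the DP table's final entry dp[8][11] is also 4, so no common subsequence is longer.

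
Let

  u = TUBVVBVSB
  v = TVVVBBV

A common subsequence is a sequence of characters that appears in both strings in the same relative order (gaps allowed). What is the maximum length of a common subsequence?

Let dp[i][j] be the LCS length of the first i characters of u and the first j characters of v. dp[i][j] = dp[i-1][j-1]+1 when the i-th and j-th characters match, else max(dp[i-1][j], dp[i][j-1]).
    ·  T  V  V  V  B  B  V
 ·  0  0  0  0  0  0  0  0
 T  0  1  1  1  1  1  1  1
 U  0  1  1  1  1  1  1  1
 B  0  1  1  1  1  2  2  2
 V  0  1  2  2  2  2  2  3
 V  0  1  2  3  3  3  3  3
 B  0  1  2  3  3  4  4  4
 V  0  1  2  3  4  4  4  5
 S  0  1  2  3  4  4  4  5
 B  0  1  2  3  4  5  5  5
dp[9][7] = 5. One LCS (by backtracking along matches): TVVBV.

5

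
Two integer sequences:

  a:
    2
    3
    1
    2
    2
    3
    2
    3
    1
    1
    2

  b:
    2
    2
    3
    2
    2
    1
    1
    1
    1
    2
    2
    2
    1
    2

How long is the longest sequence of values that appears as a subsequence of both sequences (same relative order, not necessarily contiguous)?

8

Pick 2 (a #1, b #2) → 3 (a #2, b #3) → 1 (a #3, b #9) → 2 (a #4, b #10) → 2 (a #5, b #11) → 2 (a #7, b #12) → 1 (a #10, b #13) → 2 (a #11, b #14); all 8 values appear in both, in order, and the DP table's final entry dp[11][14] is also 8, so no common subsequence is longer.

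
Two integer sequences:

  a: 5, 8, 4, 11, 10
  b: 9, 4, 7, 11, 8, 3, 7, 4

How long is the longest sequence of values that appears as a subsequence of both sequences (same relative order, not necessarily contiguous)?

2

Let dp[i][j] be the LCS length of the first i values of a and the first j values of b. dp[i][j] = dp[i-1][j-1]+1 when the i-th and j-th values match, else max(dp[i-1][j], dp[i][j-1]).
    ·  9  4  7 11  8  3  7  4
 ·  0  0  0  0  0  0  0  0  0
 5  0  0  0  0  0  0  0  0  0
 8  0  0  0  0  0  1  1  1  1
 4  0  0  1  1  1  1  1  1  2
11  0  0  1  1  2  2  2  2  2
10  0  0  1  1  2  2  2  2  2
dp[5][8] = 2. One LCS (by backtracking along matches): 8, 4.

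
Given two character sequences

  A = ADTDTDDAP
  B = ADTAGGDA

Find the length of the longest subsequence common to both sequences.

Let dp[i][j] be the LCS length of the first i characters of A and the first j characters of B. dp[i][j] = dp[i-1][j-1]+1 when the i-th and j-th characters match, else max(dp[i-1][j], dp[i][j-1]).
    ·  A  D  T  A  G  G  D  A
 ·  0  0  0  0  0  0  0  0  0
 A  0  1  1  1  1  1  1  1  1
 D  0  1  2  2  2  2  2  2  2
 T  0  1  2  3  3  3  3  3  3
 D  0  1  2  3  3  3  3  4  4
 T  0  1  2  3  3  3  3  4  4
 D  0  1  2  3  3  3  3  4  4
 D  0  1  2  3  3  3  3  4  4
 A  0  1  2  3  4  4  4  4  5
 P  0  1  2  3  4  4  4  4  5
dp[9][8] = 5. One LCS (by backtracking along matches): ADTDA.

5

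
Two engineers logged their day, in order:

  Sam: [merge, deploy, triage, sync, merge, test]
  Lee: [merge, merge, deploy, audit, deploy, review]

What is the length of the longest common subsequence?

Pick merge (Sam #1, Lee #2), then deploy (Sam #2, Lee #5); all 2 tasks appear in both, in order. The LCS DP gives dp[6][6] = 2, so this is optimal.

2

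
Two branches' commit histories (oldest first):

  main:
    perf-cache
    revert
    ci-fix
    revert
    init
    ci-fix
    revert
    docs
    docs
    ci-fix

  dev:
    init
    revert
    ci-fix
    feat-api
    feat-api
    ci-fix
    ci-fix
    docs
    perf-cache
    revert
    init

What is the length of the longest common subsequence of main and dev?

Pick revert at main[2]=dev[2] → ci-fix at main[3]=dev[7] → revert at main[4]=dev[10] → init at main[5]=dev[11]; all 4 commits appear in both, in order. The LCS DP gives dp[10][11] = 4, so this is optimal.

4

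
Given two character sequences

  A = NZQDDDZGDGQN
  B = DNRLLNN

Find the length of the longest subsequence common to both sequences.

Pick N (A #1, B #6), then N (A #12, B #7); all 2 characters appear in both, in order. dp[12][7] = 2 confirms this is the maximum.

2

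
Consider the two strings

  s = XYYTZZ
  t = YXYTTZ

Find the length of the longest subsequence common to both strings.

4

One common subsequence of length 4: X at s[1]=t[2], then Y at s[2]=t[3], then T at s[4]=t[5], then Z at s[6]=t[6], and the DP table's final entry dp[6][6] is also 4, so no common subsequence is longer.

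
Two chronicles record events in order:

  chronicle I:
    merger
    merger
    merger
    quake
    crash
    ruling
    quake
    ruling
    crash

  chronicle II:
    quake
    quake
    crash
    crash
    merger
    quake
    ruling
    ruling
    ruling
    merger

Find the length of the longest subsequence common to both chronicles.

4

Taking merger at chronicle I[3]=chronicle II[5], quake at chronicle I[4]=chronicle II[6], ruling at chronicle I[6]=chronicle II[8], ruling at chronicle I[8]=chronicle II[9] gives a common subsequence of length 4. The LCS DP gives dp[9][10] = 4, so this is optimal.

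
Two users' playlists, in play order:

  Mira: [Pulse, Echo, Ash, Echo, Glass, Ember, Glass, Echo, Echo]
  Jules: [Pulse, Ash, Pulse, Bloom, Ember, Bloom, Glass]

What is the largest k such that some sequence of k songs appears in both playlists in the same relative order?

4

Pick Pulse [1,1], then Ash [3,2], then Ember [6,5], then Glass [7,7]; all 4 songs appear in both, in order. dp[9][7] = 4 confirms this is the maximum.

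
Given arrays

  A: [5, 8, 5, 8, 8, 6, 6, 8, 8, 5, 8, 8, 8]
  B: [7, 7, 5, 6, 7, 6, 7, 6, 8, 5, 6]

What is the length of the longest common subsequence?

5

Taking 5 [1,3], 6 [6,6], 6 [7,8], 8 [9,9], 5 [10,10] gives a common subsequence of length 5. Since dp[13][11] = 5, nothing longer is possible.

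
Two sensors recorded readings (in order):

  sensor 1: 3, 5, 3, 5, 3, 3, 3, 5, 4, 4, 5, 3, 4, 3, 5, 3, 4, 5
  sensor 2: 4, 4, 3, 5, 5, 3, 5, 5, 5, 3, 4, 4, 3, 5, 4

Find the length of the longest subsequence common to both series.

Pick 3 at sensor 1[1]=sensor 2[3], then 5 at sensor 1[2]=sensor 2[5], then 3 at sensor 1[3]=sensor 2[6], then 5 at sensor 1[4]=sensor 2[7], then 5 at sensor 1[8]=sensor 2[8], then 5 at sensor 1[11]=sensor 2[9], then 3 at sensor 1[12]=sensor 2[10], then 4 at sensor 1[13]=sensor 2[12], then 3 at sensor 1[14]=sensor 2[13], then 5 at sensor 1[15]=sensor 2[14], then 4 at sensor 1[17]=sensor 2[15]; all 11 values appear in both, in order, and the DP table's final entry dp[18][15] is also 11, so no common subsequence is longer.

11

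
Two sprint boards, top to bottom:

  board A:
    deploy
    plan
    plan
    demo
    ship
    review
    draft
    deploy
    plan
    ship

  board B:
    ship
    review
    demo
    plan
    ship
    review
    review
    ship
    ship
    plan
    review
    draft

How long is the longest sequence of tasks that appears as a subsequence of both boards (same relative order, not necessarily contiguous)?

4

One common subsequence of length 4: plan (board A #2, board B #4); then plan (board A #3, board B #10); then review (board A #6, board B #11); then draft (board A #7, board B #12). dp[10][12] = 4 confirms this is the maximum.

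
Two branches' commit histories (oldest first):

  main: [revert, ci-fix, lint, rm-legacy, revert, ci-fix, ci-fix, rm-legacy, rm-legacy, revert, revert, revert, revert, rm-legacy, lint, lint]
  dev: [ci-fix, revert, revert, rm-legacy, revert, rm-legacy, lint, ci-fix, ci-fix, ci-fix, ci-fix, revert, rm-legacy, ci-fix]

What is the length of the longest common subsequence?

7

Match revert at main[1]=dev[3], then rm-legacy at main[4]=dev[4], then revert at main[5]=dev[5], then ci-fix at main[6]=dev[10], then ci-fix at main[7]=dev[11], then revert at main[13]=dev[12], then rm-legacy at main[14]=dev[13] — 7 commits in the same relative order in both. Since dp[16][14] = 7, nothing longer is possible.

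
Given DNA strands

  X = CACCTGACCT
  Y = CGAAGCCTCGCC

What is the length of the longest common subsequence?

Let dp[i][j] be the LCS length of the first i bases of X and the first j bases of Y. dp[i][j] = dp[i-1][j-1]+1 when the i-th and j-th bases match, else max(dp[i-1][j], dp[i][j-1]).
    ·  C  G  A  A  G  C  C  T  C  G  C  C
 ·  0  0  0  0  0  0  0  0  0  0  0  0  0
 C  0  1  1  1  1  1  1  1  1  1  1  1  1
 A  0  1  1  2  2  2  2  2  2  2  2  2  2
 C  0  1  1  2  2  2  3  3  3  3  3  3  3
 C  0  1  1  2  2  2  3  4  4  4  4  4  4
 T  0  1  1  2  2  2  3  4  5  5  5  5  5
 G  0  1  2  2  2  3  3  4  5  5  6  6  6
 A  0  1  2  3  3  3  3  4  5  5  6  6  6
 C  0  1  2  3  3  3  4  4  5  6  6  7  7
 C  0  1  2  3  3  3  4  5  5  6  6  7  8
 T  0  1  2  3  3  3  4  5  6  6  6  7  8
dp[10][12] = 8. One LCS (by backtracking along matches): CACCTGCC.

8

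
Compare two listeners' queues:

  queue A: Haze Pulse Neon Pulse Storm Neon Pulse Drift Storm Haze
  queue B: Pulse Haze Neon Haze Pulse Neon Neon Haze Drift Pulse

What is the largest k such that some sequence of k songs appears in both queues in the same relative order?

5

Match Haze (queue A #1, queue B #4), then Pulse (queue A #2, queue B #5), then Neon (queue A #3, queue B #6), then Neon (queue A #6, queue B #7), then Pulse (queue A #7, queue B #10) — 5 songs in the same relative order in both. dp[10][10] = 5 confirms this is the maximum.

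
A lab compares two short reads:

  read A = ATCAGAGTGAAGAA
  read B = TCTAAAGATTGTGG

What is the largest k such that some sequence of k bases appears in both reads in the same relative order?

9

One common subsequence of length 9: T (read A #2, read B #1), C (read A #3, read B #2), A (read A #4, read B #6), G (read A #5, read B #7), A (read A #6, read B #8), G (read A #7, read B #11), T (read A #8, read B #12), G (read A #9, read B #13), G (read A #12, read B #14). dp[14][14] = 9 confirms this is the maximum.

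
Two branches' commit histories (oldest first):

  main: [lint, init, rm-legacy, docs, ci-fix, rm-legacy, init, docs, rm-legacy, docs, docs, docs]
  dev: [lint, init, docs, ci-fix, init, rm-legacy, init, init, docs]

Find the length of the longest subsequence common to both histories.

Match lint (main #1, dev #1), then init (main #2, dev #2), then docs (main #4, dev #3), then ci-fix (main #5, dev #4), then rm-legacy (main #6, dev #6), then init (main #7, dev #8), then docs (main #12, dev #9) — 7 commits in the same relative order in both, and the DP table's final entry dp[12][9] is also 7, so no common subsequence is longer.

7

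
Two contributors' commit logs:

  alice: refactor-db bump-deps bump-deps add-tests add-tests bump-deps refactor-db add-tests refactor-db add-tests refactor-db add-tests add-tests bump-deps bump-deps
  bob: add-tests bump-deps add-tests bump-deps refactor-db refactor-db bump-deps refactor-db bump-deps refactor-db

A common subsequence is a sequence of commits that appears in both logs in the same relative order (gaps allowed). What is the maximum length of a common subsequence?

Pick bump-deps at alice[3]=bob[2] → add-tests at alice[5]=bob[3] → bump-deps at alice[6]=bob[4] → refactor-db at alice[7]=bob[5] → refactor-db at alice[9]=bob[6] → refactor-db at alice[11]=bob[8] → bump-deps at alice[14]=bob[9]; all 7 commits appear in both, in order, and the DP table's final entry dp[15][10] is also 7, so no common subsequence is longer.

7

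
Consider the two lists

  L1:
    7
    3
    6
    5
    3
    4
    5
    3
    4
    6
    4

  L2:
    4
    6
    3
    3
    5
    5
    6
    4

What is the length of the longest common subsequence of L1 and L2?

5

Taking 3 [2,4]; then 5 [4,5]; then 5 [7,6]; then 6 [10,7]; then 4 [11,8] gives a common subsequence of length 5. The LCS DP gives dp[11][8] = 5, so this is optimal.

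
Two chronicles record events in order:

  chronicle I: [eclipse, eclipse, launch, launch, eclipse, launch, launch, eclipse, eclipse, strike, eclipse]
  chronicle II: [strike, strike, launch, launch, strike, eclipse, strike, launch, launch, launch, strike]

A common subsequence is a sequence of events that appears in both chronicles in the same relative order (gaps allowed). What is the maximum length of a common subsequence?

Match launch at chronicle I[3]=chronicle II[3]; then launch at chronicle I[4]=chronicle II[4]; then eclipse at chronicle I[5]=chronicle II[6]; then launch at chronicle I[6]=chronicle II[9]; then launch at chronicle I[7]=chronicle II[10]; then strike at chronicle I[10]=chronicle II[11] — 6 events in the same relative order in both. Since dp[11][11] = 6, nothing longer is possible.

6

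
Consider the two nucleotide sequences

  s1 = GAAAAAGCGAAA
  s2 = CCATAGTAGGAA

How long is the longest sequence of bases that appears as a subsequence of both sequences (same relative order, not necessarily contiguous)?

7

Let dp[i][j] be the LCS length of the first i bases of s1 and the first j bases of s2. dp[i][j] = dp[i-1][j-1]+1 when the i-th and j-th bases match, else max(dp[i-1][j], dp[i][j-1]).
    ·  C  C  A  T  A  G  T  A  G  G  A  A
 ·  0  0  0  0  0  0  0  0  0  0  0  0  0
 G  0  0  0  0  0  0  1  1  1  1  1  1  1
 A  0  0  0  1  1  1  1  1  2  2  2  2  2
 A  0  0  0  1  1  2  2  2  2  2  2  3  3
 A  0  0  0  1  1  2  2  2  3  3  3  3  4
 A  0  0  0  1  1  2  2  2  3  3  3  4  4
 A  0  0  0  1  1  2  2  2  3  3  3  4  5
 G  0  0  0  1  1  2  3  3  3  4  4  4  5
 C  0  1  1  1  1  2  3  3  3  4  4  4  5
 G  0  1  1  1  1  2  3  3  3  4  5  5  5
 A  0  1  1  2  2  2  3  3  4  4  5  6  6
 A  0  1  1  2  2  3  3  3  4  4  5  6  7
 A  0  1  1  2  2  3  3  3  4  4  5  6  7
dp[12][12] = 7. One LCS (by backtracking along matches): AAAGGAA.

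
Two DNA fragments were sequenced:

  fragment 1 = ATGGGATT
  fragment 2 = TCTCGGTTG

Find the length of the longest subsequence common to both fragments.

5

Match T (fragment 1 #2, fragment 2 #3), G (fragment 1 #4, fragment 2 #5), G (fragment 1 #5, fragment 2 #6), T (fragment 1 #7, fragment 2 #7), T (fragment 1 #8, fragment 2 #8) — 5 bases in the same relative order in both. dp[8][9] = 5 confirms this is the maximum.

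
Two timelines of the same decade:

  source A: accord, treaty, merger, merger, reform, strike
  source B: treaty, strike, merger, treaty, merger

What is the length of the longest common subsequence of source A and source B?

Match treaty at source A[2]=source B[1], then merger at source A[3]=source B[3], then merger at source A[4]=source B[5] — 3 events in the same relative order in both. Since dp[6][5] = 3, nothing longer is possible.

3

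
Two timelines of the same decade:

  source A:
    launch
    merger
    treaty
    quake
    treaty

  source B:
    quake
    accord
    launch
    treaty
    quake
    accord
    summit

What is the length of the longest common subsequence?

3

Match launch (source A #1, source B #3), then treaty (source A #3, source B #4), then quake (source A #4, source B #5) — 3 events in the same relative order in both. dp[5][7] = 3 confirms this is the maximum.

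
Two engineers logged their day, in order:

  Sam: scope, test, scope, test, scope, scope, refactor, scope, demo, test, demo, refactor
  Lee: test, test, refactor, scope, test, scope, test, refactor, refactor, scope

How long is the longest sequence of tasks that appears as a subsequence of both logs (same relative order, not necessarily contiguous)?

6

One common subsequence of length 6: scope at Sam[1]=Lee[4]; then test at Sam[2]=Lee[5]; then scope at Sam[3]=Lee[6]; then test at Sam[4]=Lee[7]; then refactor at Sam[7]=Lee[9]; then scope at Sam[8]=Lee[10], and the DP table's final entry dp[12][10] is also 6, so no common subsequence is longer.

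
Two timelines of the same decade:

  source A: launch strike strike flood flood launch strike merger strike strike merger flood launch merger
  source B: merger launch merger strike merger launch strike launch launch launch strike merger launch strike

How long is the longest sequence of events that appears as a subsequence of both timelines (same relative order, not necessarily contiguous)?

Pick launch [1,2], then strike [2,4], then strike [3,7], then launch [6,10], then strike [7,11], then merger [8,12], then strike [10,14]; all 7 events appear in both, in order. The LCS DP gives dp[14][14] = 7, so this is optimal.

7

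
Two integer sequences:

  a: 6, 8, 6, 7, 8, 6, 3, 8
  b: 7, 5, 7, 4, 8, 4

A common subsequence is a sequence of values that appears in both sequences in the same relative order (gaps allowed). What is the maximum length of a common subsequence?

2

Match 7 (a #4, b #3), then 8 (a #5, b #5) — 2 values in the same relative order in both, and the DP table's final entry dp[8][6] is also 2, so no common subsequence is longer.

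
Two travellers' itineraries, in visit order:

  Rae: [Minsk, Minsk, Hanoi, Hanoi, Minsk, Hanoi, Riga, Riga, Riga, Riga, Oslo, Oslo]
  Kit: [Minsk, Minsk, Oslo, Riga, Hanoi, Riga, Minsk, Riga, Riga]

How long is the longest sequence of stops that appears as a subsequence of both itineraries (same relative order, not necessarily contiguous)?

Taking Minsk (Rae #1, Kit #1); then Minsk (Rae #2, Kit #2); then Hanoi (Rae #3, Kit #5); then Minsk (Rae #5, Kit #7); then Riga (Rae #9, Kit #8); then Riga (Rae #10, Kit #9) gives a common subsequence of length 6. Since dp[12][9] = 6, nothing longer is possible.

6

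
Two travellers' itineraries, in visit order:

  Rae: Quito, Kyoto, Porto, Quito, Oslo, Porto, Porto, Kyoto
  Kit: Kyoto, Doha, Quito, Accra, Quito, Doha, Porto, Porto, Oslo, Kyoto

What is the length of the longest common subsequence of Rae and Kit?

5

Taking Quito at Rae[1]=Kit[3], then Quito at Rae[4]=Kit[5], then Porto at Rae[6]=Kit[7], then Porto at Rae[7]=Kit[8], then Kyoto at Rae[8]=Kit[10] gives a common subsequence of length 5. The LCS DP gives dp[8][10] = 5, so this is optimal.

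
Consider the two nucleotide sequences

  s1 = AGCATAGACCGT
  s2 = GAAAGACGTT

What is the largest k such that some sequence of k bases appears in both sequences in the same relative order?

Let dp[i][j] be the LCS length of the first i bases of s1 and the first j bases of s2. dp[i][j] = dp[i-1][j-1]+1 when the i-th and j-th bases match, else max(dp[i-1][j], dp[i][j-1]).
    ·  G  A  A  A  G  A  C  G  T  T
 ·  0  0  0  0  0  0  0  0  0  0  0
 A  0  0  1  1  1  1  1  1  1  1  1
 G  0  1  1  1  1  2  2  2  2  2  2
 C  0  1  1  1  1  2  2  3  3  3  3
 A  0  1  2  2  2  2  3  3  3  3  3
 T  0  1  2  2  2  2  3  3  3  4  4
 A  0  1  2  3  3  3  3  3  3  4  4
 G  0  1  2  3  3  4  4  4  4  4  4
 A  0  1  2  3  4  4  5  5  5  5  5
 C  0  1  2  3  4  4  5  6  6  6  6
 C  0  1  2  3  4  4  5  6  6  6  6
 G  0  1  2  3  4  5  5  6  7  7  7
 T  0  1  2  3  4  5  5  6  7  8  8
dp[12][10] = 8. One LCS (by backtracking along matches): AAAGACGT.

8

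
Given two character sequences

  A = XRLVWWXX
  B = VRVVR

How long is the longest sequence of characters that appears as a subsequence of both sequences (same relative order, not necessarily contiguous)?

Pick R (A #2, B #2), then V (A #4, B #4); all 2 characters appear in both, in order, and the DP table's final entry dp[8][5] is also 2, so no common subsequence is longer.

2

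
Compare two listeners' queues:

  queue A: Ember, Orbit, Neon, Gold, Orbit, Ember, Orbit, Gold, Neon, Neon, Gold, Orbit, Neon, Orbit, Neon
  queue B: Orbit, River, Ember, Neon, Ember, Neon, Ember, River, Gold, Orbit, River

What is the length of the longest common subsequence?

Taking Ember [1,3], then Neon [3,4], then Ember [6,5], then Neon [9,6], then Gold [11,9], then Orbit [12,10] gives a common subsequence of length 6. dp[15][11] = 6 confirms this is the maximum.

6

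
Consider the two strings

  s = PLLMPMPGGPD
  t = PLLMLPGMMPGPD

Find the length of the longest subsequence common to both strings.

Match P [1,1] → L [2,2] → L [3,3] → M [4,4] → P [5,6] → M [6,9] → P [7,10] → G [9,11] → P [10,12] → D [11,13] — 10 characters in the same relative order in both. Since dp[11][13] = 10, nothing longer is possible.

10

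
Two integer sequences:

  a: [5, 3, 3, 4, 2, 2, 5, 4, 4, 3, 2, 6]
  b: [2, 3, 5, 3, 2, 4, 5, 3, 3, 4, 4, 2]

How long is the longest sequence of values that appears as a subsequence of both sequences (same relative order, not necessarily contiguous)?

7

Let dp[i][j] be the LCS length of the first i values of a and the first j values of b. dp[i][j] = dp[i-1][j-1]+1 when the i-th and j-th values match, else max(dp[i-1][j], dp[i][j-1]).
    ·  2  3  5  3  2  4  5  3  3  4  4  2
 ·  0  0  0  0  0  0  0  0  0  0  0  0  0
 5  0  0  0  1  1  1  1  1  1  1  1  1  1
 3  0  0  1  1  2  2  2  2  2  2  2  2  2
 3  0  0  1  1  2  2  2  2  3  3  3  3  3
 4  0  0  1  1  2  2  3  3  3  3  4  4  4
 2  0  1  1  1  2  3  3  3  3  3  4  4  5
 2  0  1  1  1  2  3  3  3  3  3  4  4  5
 5  0  1  1  2  2  3  3  4  4  4  4  4  5
 4  0  1  1  2  2  3  4  4  4  4  5  5  5
 4  0  1  1  2  2  3  4  4  4  4  5  6  6
 3  0  1  2  2  3  3  4  4  5  5  5  6  6
 2  0  1  2  2  3  4  4  4  5  5  5  6  7
 6  0  1  2  2  3  4  4  4  5  5  5  6  7
dp[12][12] = 7. One LCS (by backtracking along matches): 5, 3, 4, 5, 4, 4, 2.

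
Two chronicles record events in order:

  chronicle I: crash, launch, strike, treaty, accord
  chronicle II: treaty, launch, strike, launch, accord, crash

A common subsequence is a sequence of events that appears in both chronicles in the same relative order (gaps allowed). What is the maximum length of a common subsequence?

3

Taking launch at chronicle I[2]=chronicle II[2], then strike at chronicle I[3]=chronicle II[3], then accord at chronicle I[5]=chronicle II[5] gives a common subsequence of length 3. Since dp[5][6] = 3, nothing longer is possible.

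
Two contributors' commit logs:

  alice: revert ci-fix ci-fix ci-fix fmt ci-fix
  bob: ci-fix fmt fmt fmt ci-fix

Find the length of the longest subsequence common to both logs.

Taking ci-fix [2,1]; then fmt [5,4]; then ci-fix [6,5] gives a common subsequence of length 3. Since dp[6][5] = 3, nothing longer is possible.

3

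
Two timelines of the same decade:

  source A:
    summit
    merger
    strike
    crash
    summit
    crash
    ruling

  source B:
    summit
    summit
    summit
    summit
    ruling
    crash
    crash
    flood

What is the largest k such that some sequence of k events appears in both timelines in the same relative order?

Match summit [1,4]; then crash [4,6]; then crash [6,7] — 3 events in the same relative order in both. Since dp[7][8] = 3, nothing longer is possible.

3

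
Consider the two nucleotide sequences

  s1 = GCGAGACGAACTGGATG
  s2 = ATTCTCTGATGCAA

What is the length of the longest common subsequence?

Match A [4,1], then C [7,4], then C [11,6], then T [12,7], then G [14,8], then A [15,9], then T [16,10], then G [17,11] — 8 bases in the same relative order in both. dp[17][14] = 8 confirms this is the maximum.

8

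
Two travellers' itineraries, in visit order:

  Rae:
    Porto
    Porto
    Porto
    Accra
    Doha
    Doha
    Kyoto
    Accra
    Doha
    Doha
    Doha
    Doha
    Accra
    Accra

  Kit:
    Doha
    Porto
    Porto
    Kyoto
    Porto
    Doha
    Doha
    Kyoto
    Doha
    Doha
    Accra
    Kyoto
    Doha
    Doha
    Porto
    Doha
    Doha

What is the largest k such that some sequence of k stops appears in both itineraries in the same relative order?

Pick Porto at Rae[1]=Kit[2]; then Porto at Rae[2]=Kit[3]; then Porto at Rae[3]=Kit[5]; then Doha at Rae[5]=Kit[6]; then Doha at Rae[6]=Kit[7]; then Kyoto at Rae[7]=Kit[8]; then Accra at Rae[8]=Kit[11]; then Doha at Rae[9]=Kit[13]; then Doha at Rae[10]=Kit[14]; then Doha at Rae[11]=Kit[16]; then Doha at Rae[12]=Kit[17]; all 11 stops appear in both, in order. Since dp[14][17] = 11, nothing longer is possible.

11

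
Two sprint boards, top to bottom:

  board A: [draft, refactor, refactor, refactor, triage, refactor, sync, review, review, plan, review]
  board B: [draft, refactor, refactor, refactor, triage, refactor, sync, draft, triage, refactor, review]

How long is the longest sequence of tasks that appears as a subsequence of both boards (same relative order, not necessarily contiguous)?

8

Pick draft (board A #1, board B #1), then refactor (board A #2, board B #2), then refactor (board A #3, board B #3), then refactor (board A #4, board B #4), then triage (board A #5, board B #5), then refactor (board A #6, board B #6), then sync (board A #7, board B #7), then review (board A #11, board B #11); all 8 tasks appear in both, in order. Since dp[11][11] = 8, nothing longer is possible.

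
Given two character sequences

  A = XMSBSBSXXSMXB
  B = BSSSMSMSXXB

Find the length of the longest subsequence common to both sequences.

7

One common subsequence of length 7: S [3,2], then S [5,3], then S [7,4], then S [10,6], then M [11,7], then X [12,10], then B [13,11], and the DP table's final entry dp[13][11] is also 7, so no common subsequence is longer.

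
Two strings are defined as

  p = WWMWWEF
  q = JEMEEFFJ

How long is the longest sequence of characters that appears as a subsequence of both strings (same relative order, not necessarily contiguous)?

3

One common subsequence of length 3: M [3,3], E [6,5], F [7,7]. Since dp[7][8] = 3, nothing longer is possible.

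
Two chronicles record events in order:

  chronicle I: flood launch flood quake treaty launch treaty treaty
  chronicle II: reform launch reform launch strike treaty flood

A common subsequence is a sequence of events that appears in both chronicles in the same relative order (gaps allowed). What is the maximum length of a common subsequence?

3

Pick launch [2,2], launch [6,4], treaty [7,6]; all 3 events appear in both, in order. Since dp[8][7] = 3, nothing longer is possible.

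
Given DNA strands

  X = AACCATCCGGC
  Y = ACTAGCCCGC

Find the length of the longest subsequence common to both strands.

7

Let dp[i][j] be the LCS length of the first i bases of X and the first j bases of Y. dp[i][j] = dp[i-1][j-1]+1 when the i-th and j-th bases match, else max(dp[i-1][j], dp[i][j-1]).
    ·  A  C  T  A  G  C  C  C  G  C
 ·  0  0  0  0  0  0  0  0  0  0  0
 A  0  1  1  1  1  1  1  1  1  1  1
 A  0  1  1  1  2  2  2  2  2  2  2
 C  0  1  2  2  2  2  3  3  3  3  3
 C  0  1  2  2  2  2  3  4  4  4  4
 A  0  1  2  2  3  3  3  4  4  4  4
 T  0  1  2  3  3  3  3  4  4  4  4
 C  0  1  2  3  3  3  4  4  5  5  5
 C  0  1  2  3  3  3  4  5  5  5  6
 G  0  1  2  3  3  4  4  5  5  6  6
 G  0  1  2  3  3  4  4  5  5  6  6
 C  0  1  2  3  3  4  5  5  6  6  7
dp[11][10] = 7. One LCS (by backtracking along matches): AACCCGC.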